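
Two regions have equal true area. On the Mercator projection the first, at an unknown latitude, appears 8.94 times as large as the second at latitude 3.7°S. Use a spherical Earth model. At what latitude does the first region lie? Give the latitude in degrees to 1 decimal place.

70.5°

For equal true areas on Mercator, apparent areas scale as sec²φ, so the ratio is cos²φ₂ / cos²φ₁.
cos²φ₂ / cos²φ₁ = 8.94  ⇒  cos φ₁ = cos 3.7° / √8.94 = 0.9979/2.990 = 0.3338.
φ₁ = arccos(0.3338) ≈ 70.5°.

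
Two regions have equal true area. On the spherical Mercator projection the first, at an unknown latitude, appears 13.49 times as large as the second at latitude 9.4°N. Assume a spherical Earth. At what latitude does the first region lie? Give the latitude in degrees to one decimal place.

Mercator areal scale is sec²φ, so apparent-area ratio = sec²φ₁ / sec²φ₂ = cos²φ₂ / cos²φ₁.
cos²φ₂ / cos²φ₁ = 13.49  ⇒  cos φ₁ = cos 9.4° / √13.49 = 0.9866/3.673 = 0.2686.
φ₁ = arccos(0.2686) ≈ 74.4°.

74.4°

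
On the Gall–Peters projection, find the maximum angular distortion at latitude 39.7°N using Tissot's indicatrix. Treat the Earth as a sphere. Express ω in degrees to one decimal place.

The Gall–Peters projection is cylindrical equal-area with φ₀ = 45°. Cylindrical equal-area (φ₀ = 45°): h = cos φ / cos 45° along meridians, k = cos 45° / cos φ along parallels; h·k = 1.
At 39.7°: h = 1.088, k = 0.9190; principal scales a = 1.088, b = 0.9190.
sin(ω/2) = (a − b)/(a + b) = 0.1691/2.007 = 0.08423, so ω = 2 arcsin(0.08423) ≈ 9.7°.

9.7°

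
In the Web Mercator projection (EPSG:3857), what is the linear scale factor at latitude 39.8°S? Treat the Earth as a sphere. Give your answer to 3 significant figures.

Mercator is conformal, so the point scale is isotropic: h = k = sec φ = 1/cos φ.
k = 1/cos 39.8° = 1/0.7683 = 1.302.

1.30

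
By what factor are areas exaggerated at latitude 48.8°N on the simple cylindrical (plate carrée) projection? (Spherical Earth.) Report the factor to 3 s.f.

Plate carrée maps x = Rλ, y = Rφ. The meridian scale is h = 1 and the parallel scale is k = 1/cos φ = sec φ.
Areal scale = h·k = 1 × sec φ; at 48.8°, h = 1.000, k = 1.518, so h·k = 1.518.

1.52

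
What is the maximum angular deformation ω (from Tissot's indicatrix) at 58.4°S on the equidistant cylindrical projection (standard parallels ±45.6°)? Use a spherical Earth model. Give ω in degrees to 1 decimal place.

In the equirectangular projection with standard parallel φ₀ = 45.6° (x = Rλ cos φ₀, y = Rφ), meridians are true-scale (h = 1) and the parallel scale is k = cos φ₀ / cos φ.
At 58.4°: h = 1.000, k = 1.335; principal scales a = 1.335, b = 1.000.
sin(ω/2) = (a − b)/(a + b) = 0.3353/2.335 = 0.1436, so ω = 2 arcsin(0.1436) ≈ 16.5°.

16.5°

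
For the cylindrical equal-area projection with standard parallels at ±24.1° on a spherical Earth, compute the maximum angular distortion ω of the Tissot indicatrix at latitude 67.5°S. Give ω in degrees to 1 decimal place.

89.0°

A cylindrical equal-area projection with standard parallel φ₀ has meridian scale h = cos φ / cos φ₀ and parallel scale k = cos φ₀ / cos φ (so areas are preserved, h·k = 1).
At 67.5°: h = 0.4192, k = 2.385; principal scales a = 2.385, b = 0.4192.
sin(ω/2) = (a − b)/(a + b) = 1.966/2.805 = 0.7010, so ω = 2 arcsin(0.7010) ≈ 89.0°.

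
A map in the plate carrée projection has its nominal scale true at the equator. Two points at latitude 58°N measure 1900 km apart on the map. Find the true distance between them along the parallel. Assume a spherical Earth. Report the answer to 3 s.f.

1010 km

Plate carrée maps x = Rλ, y = Rφ. The meridian scale is h = 1 and the parallel scale is k = 1/cos φ = sec φ.
Along the parallel at 58°, map distances are exaggerated by k = sec 58° = 1.887.
True distance = 1900 / 1.887 = 1900 × cos 58° ≈ 1010 km.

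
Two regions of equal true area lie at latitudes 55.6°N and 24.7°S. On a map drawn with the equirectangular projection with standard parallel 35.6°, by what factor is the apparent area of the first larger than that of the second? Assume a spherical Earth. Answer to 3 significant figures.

In the equirectangular projection with standard parallel φ₀ = 35.6° (x = Rλ cos φ₀, y = Rφ), meridians are true-scale (h = 1) and the parallel scale is k = cos φ₀ / cos φ.
Areal scale at 55.6°: h·k = 1.000 × 1.439 = 1.439.
Areal scale at 24.7°: h·k = 1.000 × 0.8950 = 0.8950.
Ratio = 1.439/0.8950 ≈ 1.61.

1.61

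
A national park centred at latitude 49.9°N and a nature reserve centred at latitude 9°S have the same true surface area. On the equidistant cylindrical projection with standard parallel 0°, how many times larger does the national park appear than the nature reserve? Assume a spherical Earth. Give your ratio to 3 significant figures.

In the plate carrée (x = Rλ, y = Rφ), meridians are true-scale (h = 1) and parallels are stretched by k = sec φ.
Areal scale at 49.9°: h·k = 1.000 × 1.552 = 1.552.
Areal scale at 9°: h·k = 1.000 × 1.012 = 1.012.
Ratio = 1.552/1.012 ≈ 1.53.

1.53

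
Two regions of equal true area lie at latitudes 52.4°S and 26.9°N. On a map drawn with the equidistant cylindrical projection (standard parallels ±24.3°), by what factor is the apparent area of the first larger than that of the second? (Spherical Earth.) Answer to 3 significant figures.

The equidistant cylindrical projection with φ₀ = 24.3° has h = 1 (meridians true) and k = cos φ₀ / cos φ along parallels.
Areal scale at 52.4°: h·k = 1.000 × 1.494 = 1.494.
Areal scale at 26.9°: h·k = 1.000 × 1.022 = 1.022.
Ratio = 1.494/1.022 ≈ 1.46.

1.46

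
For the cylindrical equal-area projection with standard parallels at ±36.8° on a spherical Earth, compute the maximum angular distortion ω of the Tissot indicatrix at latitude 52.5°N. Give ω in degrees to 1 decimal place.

Cylindrical equal-area (φ₀ = 36.8°): h = cos φ / cos 36.8° along meridians, k = cos 36.8° / cos φ along parallels; h·k = 1.
At 52.5°: h = 0.7603, k = 1.315; principal scales a = 1.315, b = 0.7603.
sin(ω/2) = (a − b)/(a + b) = 0.5551/2.076 = 0.2674, so ω = 2 arcsin(0.2674) ≈ 31.0°.

31.0°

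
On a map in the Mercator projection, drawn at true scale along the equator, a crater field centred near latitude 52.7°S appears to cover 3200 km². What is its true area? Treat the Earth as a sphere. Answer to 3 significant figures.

The Mercator projection is conformal; its linear scale factor is the same in every direction and equals sec φ = 1/cos φ.
Areal scale = k² = sec²φ = 1/cos²(52.7°) = 1/0.6060² = 2.723.
True area = apparent / (areal scale) = 3200 / 2.723 ≈ 1180 km².

1180 km²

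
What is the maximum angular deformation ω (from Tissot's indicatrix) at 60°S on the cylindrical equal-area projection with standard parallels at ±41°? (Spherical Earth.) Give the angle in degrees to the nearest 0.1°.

For cylindrical equal-area with standard parallel φ₀, h = cos φ / cos φ₀ and k = cos φ₀ / cos φ, so h·k = 1.
At 60°: h = 0.6625, k = 1.509; principal scales a = 1.509, b = 0.6625.
sin(ω/2) = (a − b)/(a + b) = 0.8469/2.172 = 0.3899, so ω = 2 arcsin(0.3899) ≈ 45.9°.

45.9°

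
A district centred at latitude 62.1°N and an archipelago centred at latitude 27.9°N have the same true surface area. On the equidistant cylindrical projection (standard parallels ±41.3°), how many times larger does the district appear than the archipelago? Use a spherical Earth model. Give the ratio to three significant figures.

1.89

With standard parallel φ₀ = 41.3°, the equirectangular projection gives x = Rλ cos φ₀, y = Rφ, so h = 1 and k = cos 41.3° / cos φ.
Areal scale at 62.1°: h·k = 1.000 × 1.606 = 1.606.
Areal scale at 27.9°: h·k = 1.000 × 0.8501 = 0.8501.
Ratio = 1.606/0.8501 ≈ 1.89.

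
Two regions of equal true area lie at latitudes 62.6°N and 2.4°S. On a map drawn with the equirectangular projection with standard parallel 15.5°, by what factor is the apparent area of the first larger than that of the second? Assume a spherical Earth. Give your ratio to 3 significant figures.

2.17

With standard parallel φ₀ = 15.5°, the equirectangular projection gives x = Rλ cos φ₀, y = Rφ, so h = 1 and k = cos 15.5° / cos φ.
Areal scale at 62.6°: h·k = 1.000 × 2.094 = 2.094.
Areal scale at 2.4°: h·k = 1.000 × 0.9645 = 0.9645.
Ratio = 2.094/0.9645 ≈ 2.17.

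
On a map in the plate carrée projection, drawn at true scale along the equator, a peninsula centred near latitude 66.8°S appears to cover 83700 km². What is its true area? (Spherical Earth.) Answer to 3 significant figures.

In the plate carrée (x = Rλ, y = Rφ), meridians are true-scale (h = 1) and parallels are stretched by k = sec φ.
Areal scale = h·k = 1 × sec φ; at 66.8°, h = 1.000, k = 2.538, so h·k = 2.538.
True area = apparent / (areal scale) = 83700 / 2.538 ≈ 33000 km².

33000 km²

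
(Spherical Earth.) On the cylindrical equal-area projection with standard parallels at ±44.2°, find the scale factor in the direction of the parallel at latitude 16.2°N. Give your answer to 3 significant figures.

For cylindrical equal-area with standard parallel φ₀, h = cos φ / cos φ₀ and k = cos φ₀ / cos φ, so h·k = 1.
k = cos 44.2° / cos 16.2° = 0.7169/0.9603 = 0.7466.

0.747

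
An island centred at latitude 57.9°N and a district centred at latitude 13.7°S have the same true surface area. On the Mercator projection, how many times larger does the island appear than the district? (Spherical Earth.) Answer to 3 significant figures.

Mercator areal scale is sec²φ.
At 57.9°: sec²(57.9°) = 1/0.5314² = 3.541.
At 13.7°: sec²(13.7°) = 1/0.9715² = 1.059.
Ratio = 3.541/1.059 = cos²(13.7°)/cos²(57.9°) ≈ 3.34.

3.34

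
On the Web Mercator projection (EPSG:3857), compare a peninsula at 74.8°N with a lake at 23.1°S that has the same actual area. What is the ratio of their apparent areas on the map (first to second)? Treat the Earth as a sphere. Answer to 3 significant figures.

12.3

Mercator is conformal with k = sec φ, so areal scale = k² = sec²φ.
At 74.8°: sec²(74.8°) = 1/0.2622² = 14.55.
At 23.1°: sec²(23.1°) = 1/0.9198² = 1.182.
Ratio = 14.55/1.182 = cos²(23.1°)/cos²(74.8°) ≈ 12.3.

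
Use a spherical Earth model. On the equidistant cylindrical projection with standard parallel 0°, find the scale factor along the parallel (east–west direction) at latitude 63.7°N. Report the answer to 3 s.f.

2.26

For the equirectangular projection with φ₀ = 0 (plate carrée), h = 1 along meridians and k = sec φ along parallels.
k = 1/cos 63.7° = 1/0.4431 = 2.257.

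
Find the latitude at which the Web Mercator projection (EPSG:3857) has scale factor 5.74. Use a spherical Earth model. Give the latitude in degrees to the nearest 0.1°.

80.0°

Mercator scale is k = sec φ = 1/cos φ.
1/cos φ = 5.74  ⇒  cos φ = 0.1742  ⇒  φ = arccos(0.1742) ≈ 80.0°.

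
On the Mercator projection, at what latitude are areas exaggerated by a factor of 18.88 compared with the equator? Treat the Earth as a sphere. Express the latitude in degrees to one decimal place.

Mercator areal scale is sec²φ.
sec²φ = 18.88  ⇒  cos²φ = 0.05297  ⇒  cos φ = 0.2301.
φ = arccos(0.2301) ≈ 76.7°.

76.7°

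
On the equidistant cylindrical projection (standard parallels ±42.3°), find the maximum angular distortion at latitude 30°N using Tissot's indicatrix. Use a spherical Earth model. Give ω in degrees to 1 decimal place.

9.0°

With standard parallel φ₀ = 42.3°, the equirectangular projection gives x = Rλ cos φ₀, y = Rφ, so h = 1 and k = cos 42.3° / cos φ.
At 30°: h = 1.000, k = 0.8541; principal scales a = 1.000, b = 0.8541.
sin(ω/2) = (a − b)/(a + b) = 0.1459/1.854 = 0.07872, so ω = 2 arcsin(0.07872) ≈ 9.0°.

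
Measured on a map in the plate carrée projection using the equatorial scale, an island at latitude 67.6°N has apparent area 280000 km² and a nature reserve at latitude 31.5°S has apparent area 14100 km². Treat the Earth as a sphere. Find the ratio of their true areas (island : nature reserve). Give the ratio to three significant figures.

8.88

Plate carrée has h = 1 and k = sec φ, giving areal scale sec φ; true area = (apparent area) · cos φ.
True area of island: 280000 × cos(67.6°) = 280000 × 0.3811 = 106700 km².
True area of nature reserve: 14100 × cos(31.5°) = 14100 × 0.8526 = 12020 km².
Ratio = 106700 / 12020 ≈ 8.88.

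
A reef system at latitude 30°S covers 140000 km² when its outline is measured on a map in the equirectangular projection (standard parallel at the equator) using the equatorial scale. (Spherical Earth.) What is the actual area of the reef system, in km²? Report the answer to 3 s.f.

121000 km²

In the plate carrée (x = Rλ, y = Rφ), meridians are true-scale (h = 1) and parallels are stretched by k = sec φ.
Areal scale = h·k = 1 × sec φ; at 30°, h = 1.000, k = 1.155, so h·k = 1.155.
True area = apparent / (areal scale) = 140000 / 1.155 ≈ 121000 km².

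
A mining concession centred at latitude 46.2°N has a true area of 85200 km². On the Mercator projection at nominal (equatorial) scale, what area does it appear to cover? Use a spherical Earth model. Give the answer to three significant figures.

Mercator is conformal, so the point scale is isotropic: h = k = sec φ = 1/cos φ.
Areal scale = k² = sec²φ = 1/cos²(46.2°) = 1/0.6921² = 2.087.
Apparent area = 85200 × 2.087 ≈ 178000 km².

178000 km²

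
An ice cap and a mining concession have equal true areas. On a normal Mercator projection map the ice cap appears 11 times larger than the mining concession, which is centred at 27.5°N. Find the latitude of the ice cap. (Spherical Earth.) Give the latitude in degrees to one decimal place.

On Mercator, (apparent₁)/(apparent₂) = sec²φ₁ / sec²φ₂ when true areas are equal.
cos²φ₂ / cos²φ₁ = 11  ⇒  cos φ₁ = cos 27.5° / √11 = 0.8870/3.317 = 0.2674.
φ₁ = arccos(0.2674) ≈ 74.5°.

74.5°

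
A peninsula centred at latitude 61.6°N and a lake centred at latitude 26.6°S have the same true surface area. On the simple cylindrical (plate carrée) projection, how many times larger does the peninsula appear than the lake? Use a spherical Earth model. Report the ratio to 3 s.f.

1.88

For the equirectangular projection with φ₀ = 0 (plate carrée), h = 1 along meridians and k = sec φ along parallels.
Areal scale at 61.6°: h·k = 1.000 × 2.103 = 2.103.
Areal scale at 26.6°: h·k = 1.000 × 1.118 = 1.118.
Ratio = 2.103/1.118 ≈ 1.88.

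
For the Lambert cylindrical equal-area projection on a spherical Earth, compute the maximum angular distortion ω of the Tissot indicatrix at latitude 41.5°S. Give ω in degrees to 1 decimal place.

32.7°

The Lambert cylindrical equal-area projection is the cylindrical equal-area projection with its standard parallel at the equator (φ₀ = 0). A cylindrical equal-area projection with standard parallel φ₀ has meridian scale h = cos φ / cos φ₀ and parallel scale k = cos φ₀ / cos φ (so areas are preserved, h·k = 1).
At 41.5°: h = 0.7490, k = 1.335; principal scales a = 1.335, b = 0.7490.
sin(ω/2) = (a − b)/(a + b) = 0.5862/2.084 = 0.2813, so ω = 2 arcsin(0.2813) ≈ 32.7°.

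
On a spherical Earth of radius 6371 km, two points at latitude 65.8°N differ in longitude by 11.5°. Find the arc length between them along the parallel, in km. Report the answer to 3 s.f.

524 km

Arc length along a parallel = R cos φ · Δλ (with Δλ in radians).
= 6371 × cos 65.8° × (11.5° × π/180) = 6371 × 0.4099 × 0.2007 ≈ 524 km.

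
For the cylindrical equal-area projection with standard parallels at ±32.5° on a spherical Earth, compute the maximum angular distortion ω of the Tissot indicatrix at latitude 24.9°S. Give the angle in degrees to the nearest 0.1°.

Cylindrical equal-area (φ₀ = 32.5°): h = cos φ / cos 32.5° along meridians, k = cos 32.5° / cos φ along parallels; h·k = 1.
At 24.9°: h = 1.075, k = 0.9298; principal scales a = 1.075, b = 0.9298.
sin(ω/2) = (a − b)/(a + b) = 0.1456/2.005 = 0.07263, so ω = 2 arcsin(0.07263) ≈ 8.3°.

8.3°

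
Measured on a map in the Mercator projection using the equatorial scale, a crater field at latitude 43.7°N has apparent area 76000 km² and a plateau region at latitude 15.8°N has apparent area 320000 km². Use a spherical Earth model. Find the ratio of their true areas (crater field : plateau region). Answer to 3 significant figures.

Mercator's areal exaggeration is sec²φ; hence true area = (apparent area) · cos²φ.
True area of crater field: 76000 × cos²(43.7°) = 76000 × 0.5227 = 39720 km².
True area of plateau region: 320000 × cos²(15.8°) = 320000 × 0.9259 = 296300 km².
Ratio = 39720 / 296300 ≈ 0.134.

0.134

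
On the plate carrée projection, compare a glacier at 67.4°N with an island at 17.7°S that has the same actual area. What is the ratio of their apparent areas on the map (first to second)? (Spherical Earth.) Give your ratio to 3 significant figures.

2.48

For the equirectangular projection with φ₀ = 0 (plate carrée), h = 1 along meridians and k = sec φ along parallels.
Areal scale at 67.4°: h·k = 1.000 × 2.602 = 2.602.
Areal scale at 17.7°: h·k = 1.000 × 1.050 = 1.050.
Ratio = 2.602/1.050 ≈ 2.48.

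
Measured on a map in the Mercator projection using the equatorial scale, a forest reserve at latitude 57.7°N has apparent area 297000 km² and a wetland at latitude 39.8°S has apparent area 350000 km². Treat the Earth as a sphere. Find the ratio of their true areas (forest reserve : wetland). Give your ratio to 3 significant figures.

0.410

Mercator's areal exaggeration is sec²φ; hence true area = (apparent area) · cos²φ.
True area of forest reserve: 297000 × cos²(57.7°) = 297000 × 0.2855 = 84800 km².
True area of wetland: 350000 × cos²(39.8°) = 350000 × 0.5903 = 206600 km².
Ratio = 84800 / 206600 ≈ 0.410.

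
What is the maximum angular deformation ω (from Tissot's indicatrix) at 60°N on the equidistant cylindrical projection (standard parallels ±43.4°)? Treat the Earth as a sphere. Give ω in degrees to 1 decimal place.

In the equirectangular projection with standard parallel φ₀ = 43.4° (x = Rλ cos φ₀, y = Rφ), meridians are true-scale (h = 1) and the parallel scale is k = cos φ₀ / cos φ.
At 60°: h = 1.000, k = 1.453; principal scales a = 1.453, b = 1.000.
sin(ω/2) = (a − b)/(a + b) = 0.4531/2.453 = 0.1847, so ω = 2 arcsin(0.1847) ≈ 21.3°.

21.3°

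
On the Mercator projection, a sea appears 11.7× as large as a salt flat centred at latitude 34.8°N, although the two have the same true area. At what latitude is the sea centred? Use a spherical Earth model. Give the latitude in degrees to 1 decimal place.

For equal true areas on Mercator, apparent areas scale as sec²φ, so the ratio is cos²φ₂ / cos²φ₁.
cos²φ₂ / cos²φ₁ = 11.7  ⇒  cos φ₁ = cos 34.8° / √11.7 = 0.8211/3.421 = 0.2401.
φ₁ = arccos(0.2401) ≈ 76.1°.

76.1°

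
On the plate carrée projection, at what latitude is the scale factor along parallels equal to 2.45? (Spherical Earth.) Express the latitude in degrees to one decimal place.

Plate carrée: h = 1, k = sec φ along parallels.
sec φ = 2.45  ⇒  cos φ = 0.4082  ⇒  φ ≈ 65.9°.

65.9°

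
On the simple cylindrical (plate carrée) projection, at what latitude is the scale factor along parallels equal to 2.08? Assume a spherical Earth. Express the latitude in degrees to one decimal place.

Plate carrée: h = 1, k = sec φ along parallels.
sec φ = 2.08  ⇒  cos φ = 0.4808  ⇒  φ ≈ 61.3°.

61.3°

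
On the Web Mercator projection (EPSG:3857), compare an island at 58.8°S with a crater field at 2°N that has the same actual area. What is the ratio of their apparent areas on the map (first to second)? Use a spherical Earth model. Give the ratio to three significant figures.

3.72

Mercator is conformal with k = sec φ, so areal scale = k² = sec²φ.
At 58.8°: sec²(58.8°) = 1/0.5180² = 3.726.
At 2°: sec²(2°) = 1/0.9994² = 1.001.
Ratio = 3.726/1.001 = cos²(2°)/cos²(58.8°) ≈ 3.72.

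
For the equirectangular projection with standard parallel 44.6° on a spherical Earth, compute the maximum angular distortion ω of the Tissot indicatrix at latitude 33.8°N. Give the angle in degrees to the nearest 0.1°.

8.8°

The equidistant cylindrical projection with φ₀ = 44.6° has h = 1 (meridians true) and k = cos φ₀ / cos φ along parallels.
At 33.8°: h = 1.000, k = 0.8568; principal scales a = 1.000, b = 0.8568.
sin(ω/2) = (a − b)/(a + b) = 0.1432/1.857 = 0.07710, so ω = 2 arcsin(0.07710) ≈ 8.8°.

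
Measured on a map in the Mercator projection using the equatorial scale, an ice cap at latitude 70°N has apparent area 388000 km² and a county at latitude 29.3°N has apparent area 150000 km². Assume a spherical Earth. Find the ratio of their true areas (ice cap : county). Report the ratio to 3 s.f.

0.398

Mercator's areal exaggeration is sec²φ; hence true area = (apparent area) · cos²φ.
True area of ice cap: 388000 × cos²(70°) = 388000 × 0.1170 = 45390 km².
True area of county: 150000 × cos²(29.3°) = 150000 × 0.7605 = 114100 km².
Ratio = 45390 / 114100 ≈ 0.398.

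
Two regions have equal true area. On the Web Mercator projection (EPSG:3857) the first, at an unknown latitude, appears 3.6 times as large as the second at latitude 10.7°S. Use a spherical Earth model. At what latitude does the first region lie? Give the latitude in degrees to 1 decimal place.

58.8°

Mercator areal scale is sec²φ, so apparent-area ratio = sec²φ₁ / sec²φ₂ = cos²φ₂ / cos²φ₁.
cos²φ₂ / cos²φ₁ = 3.6  ⇒  cos φ₁ = cos 10.7° / √3.6 = 0.9826/1.897 = 0.5179.
φ₁ = arccos(0.5179) ≈ 58.8°.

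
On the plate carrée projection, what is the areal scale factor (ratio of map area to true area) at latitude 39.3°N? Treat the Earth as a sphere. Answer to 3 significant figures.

In the plate carrée (x = Rλ, y = Rφ), meridians are true-scale (h = 1) and parallels are stretched by k = sec φ.
Areal scale = h·k = 1 × sec φ; at 39.3°, h = 1.000, k = 1.292, so h·k = 1.292.

1.29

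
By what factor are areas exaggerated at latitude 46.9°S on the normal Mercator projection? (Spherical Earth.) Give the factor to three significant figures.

2.14

For Mercator, h = k = sec φ (a conformal cylindrical projection has a single point scale, 1/cos φ).
Areal scale = k² = sec²φ = 1/cos²(46.9°) = 1/0.6833² = 2.142.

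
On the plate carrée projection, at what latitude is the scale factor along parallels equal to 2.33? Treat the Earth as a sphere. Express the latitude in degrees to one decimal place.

64.6°

Plate carrée: h = 1, k = sec φ along parallels.
sec φ = 2.33  ⇒  cos φ = 0.4292  ⇒  φ ≈ 64.6°.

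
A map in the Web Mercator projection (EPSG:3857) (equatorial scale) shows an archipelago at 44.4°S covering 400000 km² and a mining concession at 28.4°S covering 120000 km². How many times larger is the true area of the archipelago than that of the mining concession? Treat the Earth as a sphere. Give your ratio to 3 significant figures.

Since Mercator area scale is 1/cos²φ, the true area equals the apparent area multiplied by cos²φ.
True area of archipelago: 400000 × cos²(44.4°) = 400000 × 0.5105 = 204200 km².
True area of mining concession: 120000 × cos²(28.4°) = 120000 × 0.7738 = 92850 km².
Ratio = 204200 / 92850 ≈ 2.20.

2.20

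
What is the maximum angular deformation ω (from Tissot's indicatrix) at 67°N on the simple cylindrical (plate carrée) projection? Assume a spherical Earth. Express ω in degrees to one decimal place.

Plate carrée maps x = Rλ, y = Rφ. The meridian scale is h = 1 and the parallel scale is k = 1/cos φ = sec φ.
At 67°: h = 1.000, k = 2.559; principal scales a = 2.559, b = 1.000.
sin(ω/2) = (a − b)/(a + b) = 1.559/3.559 = 0.4381, so ω = 2 arcsin(0.4381) ≈ 52.0°.

52.0°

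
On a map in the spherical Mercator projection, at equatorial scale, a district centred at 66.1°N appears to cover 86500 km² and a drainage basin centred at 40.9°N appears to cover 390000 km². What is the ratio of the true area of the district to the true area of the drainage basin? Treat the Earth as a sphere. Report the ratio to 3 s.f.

0.0637

Mercator's areal exaggeration is sec²φ; hence true area = (apparent area) · cos²φ.
True area of district: 86500 × cos²(66.1°) = 86500 × 0.1641 = 14200 km².
True area of drainage basin: 390000 × cos²(40.9°) = 390000 × 0.5713 = 222800 km².
Ratio = 14200 / 222800 ≈ 0.0637.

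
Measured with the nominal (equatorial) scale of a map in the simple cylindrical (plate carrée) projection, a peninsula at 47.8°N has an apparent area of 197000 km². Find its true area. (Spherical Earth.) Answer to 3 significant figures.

For the equirectangular projection with φ₀ = 0 (plate carrée), h = 1 along meridians and k = sec φ along parallels.
Areal scale = h·k = 1 × sec φ; at 47.8°, h = 1.000, k = 1.489, so h·k = 1.489.
True area = apparent / (areal scale) = 197000 / 1.489 ≈ 132000 km².

132000 km²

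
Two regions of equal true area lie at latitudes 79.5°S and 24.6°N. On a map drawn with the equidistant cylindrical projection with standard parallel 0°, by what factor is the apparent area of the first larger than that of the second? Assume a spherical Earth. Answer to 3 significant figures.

For the equirectangular projection with φ₀ = 0 (plate carrée), h = 1 along meridians and k = sec φ along parallels.
Areal scale at 79.5°: h·k = 1.000 × 5.487 = 5.487.
Areal scale at 24.6°: h·k = 1.000 × 1.100 = 1.100.
Ratio = 5.487/1.100 ≈ 4.99.

4.99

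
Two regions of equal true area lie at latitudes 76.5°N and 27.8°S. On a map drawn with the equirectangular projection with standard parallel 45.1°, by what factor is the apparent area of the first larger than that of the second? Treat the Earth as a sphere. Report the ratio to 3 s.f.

3.79

With standard parallel φ₀ = 45.1°, the equirectangular projection gives x = Rλ cos φ₀, y = Rφ, so h = 1 and k = cos 45.1° / cos φ.
Areal scale at 76.5°: h·k = 1.000 × 3.024 = 3.024.
Areal scale at 27.8°: h·k = 1.000 × 0.7980 = 0.7980.
Ratio = 3.024/0.7980 ≈ 3.79.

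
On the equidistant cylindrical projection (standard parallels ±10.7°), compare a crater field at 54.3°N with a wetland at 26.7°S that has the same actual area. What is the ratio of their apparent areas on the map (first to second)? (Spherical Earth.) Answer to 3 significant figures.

1.53

In the equirectangular projection with standard parallel φ₀ = 10.7° (x = Rλ cos φ₀, y = Rφ), meridians are true-scale (h = 1) and the parallel scale is k = cos φ₀ / cos φ.
Areal scale at 54.3°: h·k = 1.000 × 1.684 = 1.684.
Areal scale at 26.7°: h·k = 1.000 × 1.100 = 1.100.
Ratio = 1.684/1.100 ≈ 1.53.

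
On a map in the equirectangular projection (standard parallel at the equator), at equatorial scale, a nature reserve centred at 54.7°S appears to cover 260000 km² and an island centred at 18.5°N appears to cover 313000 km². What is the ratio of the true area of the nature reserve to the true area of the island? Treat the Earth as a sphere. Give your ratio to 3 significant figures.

On the plate carrée, areal scale = h·k = 1 × sec φ, so true area = apparent × cos φ.
True area of nature reserve: 260000 × cos(54.7°) = 260000 × 0.5779 = 150200 km².
True area of island: 313000 × cos(18.5°) = 313000 × 0.9483 = 296800 km².
Ratio = 150200 / 296800 ≈ 0.506.

0.506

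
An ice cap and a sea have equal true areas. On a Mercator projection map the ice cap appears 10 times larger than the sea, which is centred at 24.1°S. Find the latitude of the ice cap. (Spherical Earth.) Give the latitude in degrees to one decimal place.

For equal true areas on Mercator, apparent areas scale as sec²φ, so the ratio is cos²φ₂ / cos²φ₁.
cos²φ₂ / cos²φ₁ = 10  ⇒  cos φ₁ = cos 24.1° / √10 = 0.9128/3.162 = 0.2887.
φ₁ = arccos(0.2887) ≈ 73.2°.

73.2°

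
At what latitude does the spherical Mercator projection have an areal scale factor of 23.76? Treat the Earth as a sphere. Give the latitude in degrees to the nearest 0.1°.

78.2°

Mercator areal scale is sec²φ.
sec²φ = 23.76  ⇒  cos²φ = 0.04209  ⇒  cos φ = 0.2052.
φ = arccos(0.2052) ≈ 78.2°.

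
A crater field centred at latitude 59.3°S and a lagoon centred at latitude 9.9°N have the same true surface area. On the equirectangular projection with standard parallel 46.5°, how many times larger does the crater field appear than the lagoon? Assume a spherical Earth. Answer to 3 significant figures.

1.93

With standard parallel φ₀ = 46.5°, the equirectangular projection gives x = Rλ cos φ₀, y = Rφ, so h = 1 and k = cos 46.5° / cos φ.
Areal scale at 59.3°: h·k = 1.000 × 1.348 = 1.348.
Areal scale at 9.9°: h·k = 1.000 × 0.6988 = 0.6988.
Ratio = 1.348/0.6988 ≈ 1.93.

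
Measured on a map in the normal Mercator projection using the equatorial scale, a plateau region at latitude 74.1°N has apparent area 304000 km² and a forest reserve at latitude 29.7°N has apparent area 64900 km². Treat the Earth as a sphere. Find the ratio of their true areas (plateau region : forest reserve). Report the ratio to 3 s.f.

0.466

Since Mercator area scale is 1/cos²φ, the true area equals the apparent area multiplied by cos²φ.
True area of plateau region: 304000 × cos²(74.1°) = 304000 × 0.07505 = 22820 km².
True area of forest reserve: 64900 × cos²(29.7°) = 64900 × 0.7545 = 48970 km².
Ratio = 22820 / 48970 ≈ 0.466.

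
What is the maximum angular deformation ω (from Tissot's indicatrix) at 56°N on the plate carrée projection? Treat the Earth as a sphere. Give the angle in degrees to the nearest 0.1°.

32.8°

Plate carrée maps x = Rλ, y = Rφ. The meridian scale is h = 1 and the parallel scale is k = 1/cos φ = sec φ.
At 56°: h = 1.000, k = 1.788; principal scales a = 1.788, b = 1.000.
sin(ω/2) = (a − b)/(a + b) = 0.7883/2.788 = 0.2827, so ω = 2 arcsin(0.2827) ≈ 32.8°.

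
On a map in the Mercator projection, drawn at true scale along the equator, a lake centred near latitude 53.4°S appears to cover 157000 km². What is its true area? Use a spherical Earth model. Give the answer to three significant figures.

For Mercator, h = k = sec φ (a conformal cylindrical projection has a single point scale, 1/cos φ).
Areal scale = k² = sec²φ = 1/cos²(53.4°) = 1/0.5962² = 2.813.
True area = apparent / (areal scale) = 157000 / 2.813 ≈ 55800 km².

55800 km²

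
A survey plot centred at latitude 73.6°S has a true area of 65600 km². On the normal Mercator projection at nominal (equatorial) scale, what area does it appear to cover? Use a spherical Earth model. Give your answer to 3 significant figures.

823000 km²

For Mercator, h = k = sec φ (a conformal cylindrical projection has a single point scale, 1/cos φ).
Areal scale = k² = sec²φ = 1/cos²(73.6°) = 1/0.2823² = 12.54.
Apparent area = 65600 × 12.54 ≈ 823000 km².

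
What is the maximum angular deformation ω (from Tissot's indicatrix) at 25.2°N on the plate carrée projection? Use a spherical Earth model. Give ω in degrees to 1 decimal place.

5.7°

For the equirectangular projection with φ₀ = 0 (plate carrée), h = 1 along meridians and k = sec φ along parallels.
At 25.2°: h = 1.000, k = 1.105; principal scales a = 1.105, b = 1.000.
sin(ω/2) = (a − b)/(a + b) = 0.1052/2.105 = 0.04996, so ω = 2 arcsin(0.04996) ≈ 5.7°.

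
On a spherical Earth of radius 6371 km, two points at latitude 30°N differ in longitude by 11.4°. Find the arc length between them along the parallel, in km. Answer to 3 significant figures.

Arc length along a parallel = R cos φ · Δλ (with Δλ in radians).
= 6371 × cos 30° × (11.4° × π/180) = 6371 × 0.8660 × 0.1990 ≈ 1100 km.

1100 km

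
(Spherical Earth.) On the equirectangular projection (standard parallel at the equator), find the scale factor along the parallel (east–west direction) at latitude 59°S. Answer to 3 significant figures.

Plate carrée maps x = Rλ, y = Rφ. The meridian scale is h = 1 and the parallel scale is k = 1/cos φ = sec φ.
k = 1/cos 59° = 1/0.5150 = 1.942.

1.94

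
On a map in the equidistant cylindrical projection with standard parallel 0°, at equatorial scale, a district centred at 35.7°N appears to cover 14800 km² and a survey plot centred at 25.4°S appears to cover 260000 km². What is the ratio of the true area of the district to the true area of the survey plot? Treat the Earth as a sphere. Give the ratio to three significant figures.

0.0512

On the plate carrée, areal scale = h·k = 1 × sec φ, so true area = apparent × cos φ.
True area of district: 14800 × cos(35.7°) = 14800 × 0.8121 = 12020 km².
True area of survey plot: 260000 × cos(25.4°) = 260000 × 0.9033 = 234900 km².
Ratio = 12020 / 234900 ≈ 0.0512.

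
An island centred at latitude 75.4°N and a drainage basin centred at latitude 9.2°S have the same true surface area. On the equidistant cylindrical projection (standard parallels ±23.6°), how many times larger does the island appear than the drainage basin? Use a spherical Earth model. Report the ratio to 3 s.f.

3.92

The equidistant cylindrical projection with φ₀ = 23.6° has h = 1 (meridians true) and k = cos φ₀ / cos φ along parallels.
Areal scale at 75.4°: h·k = 1.000 × 3.635 = 3.635.
Areal scale at 9.2°: h·k = 1.000 × 0.9283 = 0.9283.
Ratio = 3.635/0.9283 ≈ 3.92.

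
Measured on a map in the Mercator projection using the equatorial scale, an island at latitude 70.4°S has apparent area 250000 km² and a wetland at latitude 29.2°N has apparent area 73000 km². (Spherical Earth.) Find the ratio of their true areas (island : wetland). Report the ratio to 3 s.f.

0.506

On Mercator the areal scale is sec²φ, so true area = apparent × cos²φ.
True area of island: 250000 × cos²(70.4°) = 250000 × 0.1125 = 28130 km².
True area of wetland: 73000 × cos²(29.2°) = 73000 × 0.7620 = 55630 km².
Ratio = 28130 / 55630 ≈ 0.506.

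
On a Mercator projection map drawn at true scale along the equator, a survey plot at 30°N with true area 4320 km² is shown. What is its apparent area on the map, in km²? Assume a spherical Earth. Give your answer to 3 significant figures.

The Mercator projection is conformal; its linear scale factor is the same in every direction and equals sec φ = 1/cos φ.
Areal scale = k² = sec²φ = 1/cos²(30°) = 1/0.8660² = 1.333.
Apparent area = 4320 × 1.333 ≈ 5760 km².

5760 km²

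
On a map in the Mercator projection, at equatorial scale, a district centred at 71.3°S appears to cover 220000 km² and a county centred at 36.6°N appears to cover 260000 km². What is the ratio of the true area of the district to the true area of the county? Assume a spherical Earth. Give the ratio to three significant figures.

0.135

On Mercator the areal scale is sec²φ, so true area = apparent × cos²φ.
True area of district: 220000 × cos²(71.3°) = 220000 × 0.1028 = 22610 km².
True area of county: 260000 × cos²(36.6°) = 260000 × 0.6445 = 167600 km².
Ratio = 22610 / 167600 ≈ 0.135.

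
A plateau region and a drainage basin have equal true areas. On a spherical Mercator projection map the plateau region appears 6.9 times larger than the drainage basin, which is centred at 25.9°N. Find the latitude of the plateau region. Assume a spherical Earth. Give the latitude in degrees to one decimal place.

70.0°

On Mercator, (apparent₁)/(apparent₂) = sec²φ₁ / sec²φ₂ when true areas are equal.
cos²φ₂ / cos²φ₁ = 6.9  ⇒  cos φ₁ = cos 25.9° / √6.9 = 0.8996/2.627 = 0.3425.
φ₁ = arccos(0.3425) ≈ 70.0°.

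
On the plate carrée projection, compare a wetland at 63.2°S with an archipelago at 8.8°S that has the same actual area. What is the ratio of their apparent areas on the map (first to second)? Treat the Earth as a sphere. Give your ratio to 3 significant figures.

2.19

Plate carrée maps x = Rλ, y = Rφ. The meridian scale is h = 1 and the parallel scale is k = 1/cos φ = sec φ.
Areal scale at 63.2°: h·k = 1.000 × 2.218 = 2.218.
Areal scale at 8.8°: h·k = 1.000 × 1.012 = 1.012.
Ratio = 2.218/1.012 ≈ 2.19.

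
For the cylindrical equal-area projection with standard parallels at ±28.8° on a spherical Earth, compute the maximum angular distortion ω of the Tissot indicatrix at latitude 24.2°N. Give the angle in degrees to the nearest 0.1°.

4.6°

Cylindrical equal-area (φ₀ = 28.8°): h = cos φ / cos 28.8° along meridians, k = cos 28.8° / cos φ along parallels; h·k = 1.
At 24.2°: h = 1.041, k = 0.9607; principal scales a = 1.041, b = 0.9607.
sin(ω/2) = (a − b)/(a + b) = 0.08013/2.002 = 0.04003, so ω = 2 arcsin(0.04003) ≈ 4.6°.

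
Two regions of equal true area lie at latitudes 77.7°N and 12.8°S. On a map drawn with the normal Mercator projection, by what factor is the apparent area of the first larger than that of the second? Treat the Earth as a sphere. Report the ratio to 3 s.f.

On Mercator, area is exaggerated by sec²φ = 1/cos²φ.
At 77.7°: sec²(77.7°) = 1/0.2130² = 22.04.
At 12.8°: sec²(12.8°) = 1/0.9751² = 1.052.
Ratio = 22.04/1.052 = cos²(12.8°)/cos²(77.7°) ≈ 21.0.

21.0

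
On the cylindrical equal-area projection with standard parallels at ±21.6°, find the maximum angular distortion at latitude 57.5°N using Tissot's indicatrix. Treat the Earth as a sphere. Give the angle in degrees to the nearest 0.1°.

59.9°

Cylindrical equal-area (φ₀ = 21.6°): h = cos φ / cos 21.6° along meridians, k = cos 21.6° / cos φ along parallels; h·k = 1.
At 57.5°: h = 0.5779, k = 1.730; principal scales a = 1.730, b = 0.5779.
sin(ω/2) = (a − b)/(a + b) = 1.153/2.308 = 0.4993, so ω = 2 arcsin(0.4993) ≈ 59.9°.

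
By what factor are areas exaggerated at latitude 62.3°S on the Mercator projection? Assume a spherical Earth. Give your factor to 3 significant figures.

4.63

For Mercator, h = k = sec φ (a conformal cylindrical projection has a single point scale, 1/cos φ).
Areal scale = k² = sec²φ = 1/cos²(62.3°) = 1/0.4648² = 4.628.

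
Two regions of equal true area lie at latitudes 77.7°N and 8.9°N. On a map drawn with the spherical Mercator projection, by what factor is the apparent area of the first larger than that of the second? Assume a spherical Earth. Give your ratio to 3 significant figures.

21.5

Mercator areal scale is sec²φ.
At 77.7°: sec²(77.7°) = 1/0.2130² = 22.04.
At 8.9°: sec²(8.9°) = 1/0.9880² = 1.025.
Ratio = 22.04/1.025 = cos²(8.9°)/cos²(77.7°) ≈ 21.5.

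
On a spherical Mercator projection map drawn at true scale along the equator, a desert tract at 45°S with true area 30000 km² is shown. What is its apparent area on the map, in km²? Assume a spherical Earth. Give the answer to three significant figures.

For Mercator, h = k = sec φ (a conformal cylindrical projection has a single point scale, 1/cos φ).
Areal scale = k² = sec²φ = 1/cos²(45°) = 1/0.7071² = 2.000.
Apparent area = 30000 × 2.000 ≈ 60000 km².

60000 km²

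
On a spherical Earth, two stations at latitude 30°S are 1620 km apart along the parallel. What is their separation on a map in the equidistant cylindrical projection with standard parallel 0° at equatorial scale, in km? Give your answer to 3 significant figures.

1870 km

For the equirectangular projection with φ₀ = 0 (plate carrée), h = 1 along meridians and k = sec φ along parallels.
Along the parallel, k = sec 30° = 1/0.8660 = 1.155.
Map distance = 1620 × 1.155 ≈ 1870 km.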